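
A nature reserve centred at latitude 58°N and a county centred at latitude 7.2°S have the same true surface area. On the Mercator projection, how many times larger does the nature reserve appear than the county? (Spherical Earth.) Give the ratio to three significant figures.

Mercator areal scale is sec²φ.
At 58°: sec²(58°) = 1/0.5299² = 3.561.
At 7.2°: sec²(7.2°) = 1/0.9921² = 1.016.
Ratio = 3.561/1.016 = cos²(7.2°)/cos²(58°) ≈ 3.51.

3.51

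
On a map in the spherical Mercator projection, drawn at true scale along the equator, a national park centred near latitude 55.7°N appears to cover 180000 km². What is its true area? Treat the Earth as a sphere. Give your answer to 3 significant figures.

The Mercator projection is conformal; its linear scale factor is the same in every direction and equals sec φ = 1/cos φ.
Areal scale = k² = sec²φ = 1/cos²(55.7°) = 1/0.5635² = 3.149.
True area = apparent / (areal scale) = 180000 / 3.149 ≈ 57200 km².

57200 km²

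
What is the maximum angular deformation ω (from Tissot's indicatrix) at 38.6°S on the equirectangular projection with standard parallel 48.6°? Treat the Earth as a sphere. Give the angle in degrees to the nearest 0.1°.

9.6°

With standard parallel φ₀ = 48.6°, the equirectangular projection gives x = Rλ cos φ₀, y = Rφ, so h = 1 and k = cos 48.6° / cos φ.
At 38.6°: h = 1.000, k = 0.8462; principal scales a = 1.000, b = 0.8462.
sin(ω/2) = (a − b)/(a + b) = 0.1538/1.846 = 0.08331, so ω = 2 arcsin(0.08331) ≈ 9.6°.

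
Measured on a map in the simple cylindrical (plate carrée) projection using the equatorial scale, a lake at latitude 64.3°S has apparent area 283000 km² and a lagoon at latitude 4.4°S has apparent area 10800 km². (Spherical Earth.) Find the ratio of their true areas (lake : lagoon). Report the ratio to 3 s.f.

Plate carrée has h = 1 and k = sec φ, giving areal scale sec φ; true area = (apparent area) · cos φ.
True area of lake: 283000 × cos(64.3°) = 283000 × 0.4337 = 122700 km².
True area of lagoon: 10800 × cos(4.4°) = 10800 × 0.9971 = 10770 km².
Ratio = 122700 / 10770 ≈ 11.4.

11.4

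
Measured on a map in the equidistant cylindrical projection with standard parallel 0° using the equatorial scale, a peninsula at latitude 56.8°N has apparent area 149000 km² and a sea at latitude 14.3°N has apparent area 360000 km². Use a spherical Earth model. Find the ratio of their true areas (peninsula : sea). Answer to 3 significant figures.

0.234

On the plate carrée, areal scale = h·k = 1 × sec φ, so true area = apparent × cos φ.
True area of peninsula: 149000 × cos(56.8°) = 149000 × 0.5476 = 81590 km².
True area of sea: 360000 × cos(14.3°) = 360000 × 0.9690 = 348800 km².
Ratio = 81590 / 348800 ≈ 0.234.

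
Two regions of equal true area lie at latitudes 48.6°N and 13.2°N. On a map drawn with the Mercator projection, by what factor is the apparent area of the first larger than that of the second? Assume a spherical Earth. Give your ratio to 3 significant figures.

2.17

Mercator areal scale is sec²φ.
At 48.6°: sec²(48.6°) = 1/0.6613² = 2.287.
At 13.2°: sec²(13.2°) = 1/0.9736² = 1.055.
Ratio = 2.287/1.055 = cos²(13.2°)/cos²(48.6°) ≈ 2.17.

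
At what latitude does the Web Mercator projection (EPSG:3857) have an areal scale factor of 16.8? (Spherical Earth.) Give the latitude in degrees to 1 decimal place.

75.9°

Mercator areal scale is sec²φ.
sec²φ = 16.8  ⇒  cos²φ = 0.05952  ⇒  cos φ = 0.2440.
φ = arccos(0.2440) ≈ 75.9°.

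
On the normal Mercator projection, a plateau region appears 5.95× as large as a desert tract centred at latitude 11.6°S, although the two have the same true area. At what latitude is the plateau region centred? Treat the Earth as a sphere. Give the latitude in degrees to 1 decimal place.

On Mercator, (apparent₁)/(apparent₂) = sec²φ₁ / sec²φ₂ when true areas are equal.
cos²φ₂ / cos²φ₁ = 5.95  ⇒  cos φ₁ = cos 11.6° / √5.95 = 0.9796/2.439 = 0.4016.
φ₁ = arccos(0.4016) ≈ 66.3°.

66.3°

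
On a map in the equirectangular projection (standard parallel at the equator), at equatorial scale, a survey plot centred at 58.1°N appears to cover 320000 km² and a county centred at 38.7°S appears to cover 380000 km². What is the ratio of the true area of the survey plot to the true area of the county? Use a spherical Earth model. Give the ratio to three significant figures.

0.570

On the plate carrée, areal scale = h·k = 1 × sec φ, so true area = apparent × cos φ.
True area of survey plot: 320000 × cos(58.1°) = 320000 × 0.5284 = 169100 km².
True area of county: 380000 × cos(38.7°) = 380000 × 0.7804 = 296600 km².
Ratio = 169100 / 296600 ≈ 0.570.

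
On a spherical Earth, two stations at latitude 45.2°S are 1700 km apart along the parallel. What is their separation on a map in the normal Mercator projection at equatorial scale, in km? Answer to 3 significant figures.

For Mercator, h = k = sec φ (a conformal cylindrical projection has a single point scale, 1/cos φ).
Along the parallel, k = sec 45.2° = 1/0.7046 = 1.419.
Map distance = 1700 × 1.419 ≈ 2410 km.

2410 km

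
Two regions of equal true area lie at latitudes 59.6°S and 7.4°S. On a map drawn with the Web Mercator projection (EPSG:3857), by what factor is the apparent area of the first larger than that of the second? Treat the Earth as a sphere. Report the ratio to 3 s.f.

Mercator areal scale is sec²φ.
At 59.6°: sec²(59.6°) = 1/0.5060² = 3.905.
At 7.4°: sec²(7.4°) = 1/0.9917² = 1.017.
Ratio = 3.905/1.017 = cos²(7.4°)/cos²(59.6°) ≈ 3.84.

3.84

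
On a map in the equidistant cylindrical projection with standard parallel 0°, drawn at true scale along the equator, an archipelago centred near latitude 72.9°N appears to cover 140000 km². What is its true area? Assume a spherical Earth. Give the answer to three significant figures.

For the equirectangular projection with φ₀ = 0 (plate carrée), h = 1 along meridians and k = sec φ along parallels.
Areal scale = h·k = 1 × sec φ; at 72.9°, h = 1.000, k = 3.401, so h·k = 3.401.
True area = apparent / (areal scale) = 140000 / 3.401 ≈ 41200 km².

41200 km²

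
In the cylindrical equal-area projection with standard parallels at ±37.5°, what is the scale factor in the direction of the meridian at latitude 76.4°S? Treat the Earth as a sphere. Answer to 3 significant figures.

0.296

For cylindrical equal-area with standard parallel φ₀, h = cos φ / cos φ₀ and k = cos φ₀ / cos φ, so h·k = 1.
h = cos 76.4° / cos 37.5° = 0.2351/0.7934 = 0.2964.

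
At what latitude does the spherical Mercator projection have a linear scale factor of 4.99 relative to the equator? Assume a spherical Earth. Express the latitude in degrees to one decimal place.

78.4°

Mercator scale is k = sec φ = 1/cos φ.
1/cos φ = 4.99  ⇒  cos φ = 0.2004  ⇒  φ = arccos(0.2004) ≈ 78.4°.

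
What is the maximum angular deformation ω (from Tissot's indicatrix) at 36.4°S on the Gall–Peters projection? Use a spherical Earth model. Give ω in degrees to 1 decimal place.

14.8°

Gall–Peters is a cylindrical equal-area projection with standard parallels at ±45°. A cylindrical equal-area projection with standard parallel φ₀ has meridian scale h = cos φ / cos φ₀ and parallel scale k = cos φ₀ / cos φ (so areas are preserved, h·k = 1).
At 36.4°: h = 1.138, k = 0.8785; principal scales a = 1.138, b = 0.8785.
sin(ω/2) = (a − b)/(a + b) = 0.2598/2.017 = 0.1288, so ω = 2 arcsin(0.1288) ≈ 14.8°.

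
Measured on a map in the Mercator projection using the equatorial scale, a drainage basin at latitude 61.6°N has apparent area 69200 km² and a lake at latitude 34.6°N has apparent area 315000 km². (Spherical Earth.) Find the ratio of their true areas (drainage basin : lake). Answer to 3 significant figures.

0.0733

On Mercator the areal scale is sec²φ, so true area = apparent × cos²φ.
True area of drainage basin: 69200 × cos²(61.6°) = 69200 × 0.2262 = 15650 km².
True area of lake: 315000 × cos²(34.6°) = 315000 × 0.6776 = 213400 km².
Ratio = 15650 / 213400 ≈ 0.0733.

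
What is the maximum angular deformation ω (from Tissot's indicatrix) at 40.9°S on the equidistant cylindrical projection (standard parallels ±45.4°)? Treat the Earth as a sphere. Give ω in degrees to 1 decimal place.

With standard parallel φ₀ = 45.4°, the equirectangular projection gives x = Rλ cos φ₀, y = Rφ, so h = 1 and k = cos 45.4° / cos φ.
At 40.9°: h = 1.000, k = 0.9290; principal scales a = 1.000, b = 0.9290.
sin(ω/2) = (a − b)/(a + b) = 0.07105/1.929 = 0.03683, so ω = 2 arcsin(0.03683) ≈ 4.2°.

4.2°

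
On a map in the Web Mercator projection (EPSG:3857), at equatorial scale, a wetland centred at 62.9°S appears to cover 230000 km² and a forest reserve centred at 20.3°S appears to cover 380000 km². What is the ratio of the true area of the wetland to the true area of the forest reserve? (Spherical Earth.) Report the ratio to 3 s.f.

0.143

On Mercator the areal scale is sec²φ, so true area = apparent × cos²φ.
True area of wetland: 230000 × cos²(62.9°) = 230000 × 0.2075 = 47730 km².
True area of forest reserve: 380000 × cos²(20.3°) = 380000 × 0.8796 = 334300 km².
Ratio = 47730 / 334300 ≈ 0.143.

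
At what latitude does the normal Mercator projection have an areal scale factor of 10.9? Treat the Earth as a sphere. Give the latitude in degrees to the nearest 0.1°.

Mercator areal scale is sec²φ.
sec²φ = 10.9  ⇒  cos²φ = 0.09174  ⇒  cos φ = 0.3029.
φ = arccos(0.3029) ≈ 72.4°.

72.4°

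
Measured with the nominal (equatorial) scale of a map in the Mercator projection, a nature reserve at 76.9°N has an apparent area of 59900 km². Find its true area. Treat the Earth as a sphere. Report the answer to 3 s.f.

The Mercator projection is conformal; its linear scale factor is the same in every direction and equals sec φ = 1/cos φ.
Areal scale = k² = sec²φ = 1/cos²(76.9°) = 1/0.2267² = 19.47.
True area = apparent / (areal scale) = 59900 / 19.47 ≈ 3080 km².

3080 km²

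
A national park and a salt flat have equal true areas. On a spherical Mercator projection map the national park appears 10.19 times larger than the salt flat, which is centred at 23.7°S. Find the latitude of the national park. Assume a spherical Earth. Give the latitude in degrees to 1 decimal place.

Mercator areal scale is sec²φ, so apparent-area ratio = sec²φ₁ / sec²φ₂ = cos²φ₂ / cos²φ₁.
cos²φ₂ / cos²φ₁ = 10.19  ⇒  cos φ₁ = cos 23.7° / √10.19 = 0.9157/3.192 = 0.2868.
φ₁ = arccos(0.2868) ≈ 73.3°.

73.3°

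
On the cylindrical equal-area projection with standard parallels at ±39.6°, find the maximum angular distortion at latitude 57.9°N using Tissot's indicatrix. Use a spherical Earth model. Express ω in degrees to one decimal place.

41.6°

Cylindrical equal-area (φ₀ = 39.6°): h = cos φ / cos 39.6° along meridians, k = cos 39.6° / cos φ along parallels; h·k = 1.
At 57.9°: h = 0.6897, k = 1.450; principal scales a = 1.450, b = 0.6897.
sin(ω/2) = (a − b)/(a + b) = 0.7603/2.140 = 0.3553, so ω = 2 arcsin(0.3553) ≈ 41.6°.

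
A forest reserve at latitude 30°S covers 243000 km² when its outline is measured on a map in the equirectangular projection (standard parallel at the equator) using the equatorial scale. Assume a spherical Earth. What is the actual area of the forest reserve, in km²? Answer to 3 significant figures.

210000 km²

Plate carrée maps x = Rλ, y = Rφ. The meridian scale is h = 1 and the parallel scale is k = 1/cos φ = sec φ.
Areal scale = h·k = 1 × sec φ; at 30°, h = 1.000, k = 1.155, so h·k = 1.155.
True area = apparent / (areal scale) = 243000 / 1.155 ≈ 210000 km².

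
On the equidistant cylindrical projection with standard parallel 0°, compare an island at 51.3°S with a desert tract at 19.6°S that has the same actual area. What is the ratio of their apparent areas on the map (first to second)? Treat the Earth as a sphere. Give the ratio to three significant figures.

1.51

For the equirectangular projection with φ₀ = 0 (plate carrée), h = 1 along meridians and k = sec φ along parallels.
Areal scale at 51.3°: h·k = 1.000 × 1.599 = 1.599.
Areal scale at 19.6°: h·k = 1.000 × 1.062 = 1.062.
Ratio = 1.599/1.062 ≈ 1.51.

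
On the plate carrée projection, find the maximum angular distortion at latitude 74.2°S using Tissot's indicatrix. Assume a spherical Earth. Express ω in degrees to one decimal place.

In the plate carrée (x = Rλ, y = Rφ), meridians are true-scale (h = 1) and parallels are stretched by k = sec φ.
At 74.2°: h = 1.000, k = 3.673; principal scales a = 3.673, b = 1.000.
sin(ω/2) = (a − b)/(a + b) = 2.673/4.673 = 0.5720, so ω = 2 arcsin(0.5720) ≈ 69.8°.

69.8°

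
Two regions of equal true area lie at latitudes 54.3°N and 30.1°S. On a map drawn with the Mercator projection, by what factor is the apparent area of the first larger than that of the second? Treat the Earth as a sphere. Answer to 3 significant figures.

Mercator areal scale is sec²φ.
At 54.3°: sec²(54.3°) = 1/0.5835² = 2.937.
At 30.1°: sec²(30.1°) = 1/0.8652² = 1.336.
Ratio = 2.937/1.336 = cos²(30.1°)/cos²(54.3°) ≈ 2.20.

2.20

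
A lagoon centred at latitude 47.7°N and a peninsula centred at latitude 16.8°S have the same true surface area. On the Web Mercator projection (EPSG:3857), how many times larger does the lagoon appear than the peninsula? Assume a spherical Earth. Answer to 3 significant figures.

2.02

On Mercator, area is exaggerated by sec²φ = 1/cos²φ.
At 47.7°: sec²(47.7°) = 1/0.6730² = 2.208.
At 16.8°: sec²(16.8°) = 1/0.9573² = 1.091.
Ratio = 2.208/1.091 = cos²(16.8°)/cos²(47.7°) ≈ 2.02.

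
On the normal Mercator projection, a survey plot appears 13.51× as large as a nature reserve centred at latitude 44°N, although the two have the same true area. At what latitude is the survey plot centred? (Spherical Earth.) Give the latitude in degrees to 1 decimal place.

On Mercator, (apparent₁)/(apparent₂) = sec²φ₁ / sec²φ₂ when true areas are equal.
cos²φ₂ / cos²φ₁ = 13.51  ⇒  cos φ₁ = cos 44° / √13.51 = 0.7193/3.676 = 0.1957.
φ₁ = arccos(0.1957) ≈ 78.7°.

78.7°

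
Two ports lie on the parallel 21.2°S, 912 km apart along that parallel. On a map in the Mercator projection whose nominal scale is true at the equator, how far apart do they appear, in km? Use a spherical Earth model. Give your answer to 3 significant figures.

For Mercator, h = k = sec φ (a conformal cylindrical projection has a single point scale, 1/cos φ).
Along the parallel, k = sec 21.2° = 1/0.9323 = 1.073.
Map distance = 912 × 1.073 ≈ 978 km.

978 km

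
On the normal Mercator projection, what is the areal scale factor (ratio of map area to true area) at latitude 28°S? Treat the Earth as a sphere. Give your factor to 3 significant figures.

For Mercator, h = k = sec φ (a conformal cylindrical projection has a single point scale, 1/cos φ).
Areal scale = k² = sec²φ = 1/cos²(28°) = 1/0.8829² = 1.283.

1.28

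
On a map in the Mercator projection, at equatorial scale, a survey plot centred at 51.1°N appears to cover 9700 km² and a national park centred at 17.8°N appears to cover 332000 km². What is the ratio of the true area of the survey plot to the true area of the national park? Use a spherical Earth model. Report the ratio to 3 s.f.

On Mercator the areal scale is sec²φ, so true area = apparent × cos²φ.
True area of survey plot: 9700 × cos²(51.1°) = 9700 × 0.3943 = 3825 km².
True area of national park: 332000 × cos²(17.8°) = 332000 × 0.9066 = 301000 km².
Ratio = 3825 / 301000 ≈ 0.0127.

0.0127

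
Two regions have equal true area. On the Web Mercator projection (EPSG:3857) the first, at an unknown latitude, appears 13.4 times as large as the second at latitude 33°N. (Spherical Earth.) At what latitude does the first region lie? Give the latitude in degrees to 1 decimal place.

For equal true areas on Mercator, apparent areas scale as sec²φ, so the ratio is cos²φ₂ / cos²φ₁.
cos²φ₂ / cos²φ₁ = 13.4  ⇒  cos φ₁ = cos 33° / √13.4 = 0.8387/3.661 = 0.2291.
φ₁ = arccos(0.2291) ≈ 76.8°.

76.8°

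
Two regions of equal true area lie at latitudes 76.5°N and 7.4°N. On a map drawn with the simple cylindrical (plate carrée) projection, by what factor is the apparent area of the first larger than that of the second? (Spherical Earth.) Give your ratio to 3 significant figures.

4.25

For the equirectangular projection with φ₀ = 0 (plate carrée), h = 1 along meridians and k = sec φ along parallels.
Areal scale at 76.5°: h·k = 1.000 × 4.284 = 4.284.
Areal scale at 7.4°: h·k = 1.000 × 1.008 = 1.008.
Ratio = 4.284/1.008 ≈ 4.25.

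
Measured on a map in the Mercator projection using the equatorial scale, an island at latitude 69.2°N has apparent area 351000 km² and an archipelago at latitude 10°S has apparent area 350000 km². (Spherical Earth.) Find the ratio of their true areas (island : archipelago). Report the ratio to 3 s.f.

On Mercator the areal scale is sec²φ, so true area = apparent × cos²φ.
True area of island: 351000 × cos²(69.2°) = 351000 × 0.1261 = 44260 km².
True area of archipelago: 350000 × cos²(10°) = 350000 × 0.9698 = 339400 km².
Ratio = 44260 / 339400 ≈ 0.130.

0.130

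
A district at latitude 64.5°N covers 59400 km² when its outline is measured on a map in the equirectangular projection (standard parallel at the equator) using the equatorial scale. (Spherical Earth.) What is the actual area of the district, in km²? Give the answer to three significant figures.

For the equirectangular projection with φ₀ = 0 (plate carrée), h = 1 along meridians and k = sec φ along parallels.
Areal scale = h·k = 1 × sec φ; at 64.5°, h = 1.000, k = 2.323, so h·k = 2.323.
True area = apparent / (areal scale) = 59400 / 2.323 ≈ 25600 km².

25600 km²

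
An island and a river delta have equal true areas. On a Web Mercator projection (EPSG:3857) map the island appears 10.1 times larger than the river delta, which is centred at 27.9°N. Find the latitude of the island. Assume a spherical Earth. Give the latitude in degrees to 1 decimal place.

For equal true areas on Mercator, apparent areas scale as sec²φ, so the ratio is cos²φ₂ / cos²φ₁.
cos²φ₂ / cos²φ₁ = 10.1  ⇒  cos φ₁ = cos 27.9° / √10.1 = 0.8838/3.178 = 0.2781.
φ₁ = arccos(0.2781) ≈ 73.9°.

73.9°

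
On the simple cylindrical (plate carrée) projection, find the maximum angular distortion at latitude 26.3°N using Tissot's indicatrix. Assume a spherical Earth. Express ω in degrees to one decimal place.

For the equirectangular projection with φ₀ = 0 (plate carrée), h = 1 along meridians and k = sec φ along parallels.
At 26.3°: h = 1.000, k = 1.115; principal scales a = 1.115, b = 1.000.
sin(ω/2) = (a − b)/(a + b) = 0.1155/2.115 = 0.05458, so ω = 2 arcsin(0.05458) ≈ 6.3°.

6.3°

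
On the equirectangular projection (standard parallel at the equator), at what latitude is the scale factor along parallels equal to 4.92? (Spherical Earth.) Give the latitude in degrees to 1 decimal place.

Plate carrée: h = 1, k = sec φ along parallels.
sec φ = 4.92  ⇒  cos φ = 0.2033  ⇒  φ ≈ 78.3°.

78.3°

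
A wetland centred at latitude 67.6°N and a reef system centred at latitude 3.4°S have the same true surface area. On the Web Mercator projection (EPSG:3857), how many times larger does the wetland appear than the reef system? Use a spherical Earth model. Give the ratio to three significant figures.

6.86

On Mercator, area is exaggerated by sec²φ = 1/cos²φ.
At 67.6°: sec²(67.6°) = 1/0.3811² = 6.886.
At 3.4°: sec²(3.4°) = 1/0.9982² = 1.004.
Ratio = 6.886/1.004 = cos²(3.4°)/cos²(67.6°) ≈ 6.86.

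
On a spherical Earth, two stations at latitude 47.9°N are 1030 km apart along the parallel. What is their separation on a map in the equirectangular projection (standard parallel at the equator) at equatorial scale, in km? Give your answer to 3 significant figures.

In the plate carrée (x = Rλ, y = Rφ), meridians are true-scale (h = 1) and parallels are stretched by k = sec φ.
Along the parallel, k = sec 47.9° = 1/0.6704 = 1.492.
Map distance = 1030 × 1.492 ≈ 1540 km.

1540 km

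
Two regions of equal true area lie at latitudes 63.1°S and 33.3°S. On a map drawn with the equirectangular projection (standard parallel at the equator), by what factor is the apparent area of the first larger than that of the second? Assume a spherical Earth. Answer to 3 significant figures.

1.85

For the equirectangular projection with φ₀ = 0 (plate carrée), h = 1 along meridians and k = sec φ along parallels.
Areal scale at 63.1°: h·k = 1.000 × 2.210 = 2.210.
Areal scale at 33.3°: h·k = 1.000 × 1.196 = 1.196.
Ratio = 2.210/1.196 ≈ 1.85.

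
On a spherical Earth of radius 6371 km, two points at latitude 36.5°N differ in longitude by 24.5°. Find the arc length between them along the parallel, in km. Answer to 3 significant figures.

Arc length along a parallel = R cos φ · Δλ (with Δλ in radians).
= 6371 × cos 36.5° × (24.5° × π/180) = 6371 × 0.8039 × 0.4276 ≈ 2190 km.

2190 km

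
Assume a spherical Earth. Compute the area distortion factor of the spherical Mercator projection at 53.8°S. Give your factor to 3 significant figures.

Mercator is conformal, so the point scale is isotropic: h = k = sec φ = 1/cos φ.
Areal scale = k² = sec²φ = 1/cos²(53.8°) = 1/0.5906² = 2.867.

2.87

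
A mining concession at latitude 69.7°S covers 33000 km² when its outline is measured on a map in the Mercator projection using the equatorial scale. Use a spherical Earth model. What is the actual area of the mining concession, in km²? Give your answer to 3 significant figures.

The Mercator projection is conformal; its linear scale factor is the same in every direction and equals sec φ = 1/cos φ.
Areal scale = k² = sec²φ = 1/cos²(69.7°) = 1/0.3469² = 8.308.
True area = apparent / (areal scale) = 33000 / 8.308 ≈ 3970 km².

3970 km²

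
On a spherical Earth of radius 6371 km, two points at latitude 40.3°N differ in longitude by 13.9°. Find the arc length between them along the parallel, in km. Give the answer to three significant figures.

Arc length along a parallel = R cos φ · Δλ (with Δλ in radians).
= 6371 × cos 40.3° × (13.9° × π/180) = 6371 × 0.7627 × 0.2426 ≈ 1180 km.

1180 km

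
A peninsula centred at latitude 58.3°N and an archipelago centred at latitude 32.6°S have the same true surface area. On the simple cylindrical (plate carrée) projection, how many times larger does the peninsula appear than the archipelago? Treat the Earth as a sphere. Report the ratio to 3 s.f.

1.60

Plate carrée maps x = Rλ, y = Rφ. The meridian scale is h = 1 and the parallel scale is k = 1/cos φ = sec φ.
Areal scale at 58.3°: h·k = 1.000 × 1.903 = 1.903.
Areal scale at 32.6°: h·k = 1.000 × 1.187 = 1.187.
Ratio = 1.903/1.187 ≈ 1.60.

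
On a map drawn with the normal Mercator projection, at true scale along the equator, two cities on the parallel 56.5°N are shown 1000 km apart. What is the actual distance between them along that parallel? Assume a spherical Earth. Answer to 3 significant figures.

552 km

The Mercator projection is conformal; its linear scale factor is the same in every direction and equals sec φ = 1/cos φ.
Along the parallel at 56.5°, map distances are exaggerated by k = sec 56.5° = 1.812.
True distance = 1000 / 1.812 = 1000 × cos 56.5° ≈ 552 km.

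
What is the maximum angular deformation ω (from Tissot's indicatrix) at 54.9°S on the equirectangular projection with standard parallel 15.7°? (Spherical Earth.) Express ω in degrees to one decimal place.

29.2°

In the equirectangular projection with standard parallel φ₀ = 15.7° (x = Rλ cos φ₀, y = Rφ), meridians are true-scale (h = 1) and the parallel scale is k = cos φ₀ / cos φ.
At 54.9°: h = 1.000, k = 1.674; principal scales a = 1.674, b = 1.000.
sin(ω/2) = (a − b)/(a + b) = 0.6742/2.674 = 0.2521, so ω = 2 arcsin(0.2521) ≈ 29.2°.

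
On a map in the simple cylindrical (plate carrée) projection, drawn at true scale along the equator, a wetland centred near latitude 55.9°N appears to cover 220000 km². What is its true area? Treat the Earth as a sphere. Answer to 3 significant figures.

123000 km²

In the plate carrée (x = Rλ, y = Rφ), meridians are true-scale (h = 1) and parallels are stretched by k = sec φ.
Areal scale = h·k = 1 × sec φ; at 55.9°, h = 1.000, k = 1.784, so h·k = 1.784.
True area = apparent / (areal scale) = 220000 / 1.784 ≈ 123000 km².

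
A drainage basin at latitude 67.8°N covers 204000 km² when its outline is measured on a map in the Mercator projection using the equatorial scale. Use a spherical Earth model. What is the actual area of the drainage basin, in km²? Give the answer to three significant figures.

For Mercator, h = k = sec φ (a conformal cylindrical projection has a single point scale, 1/cos φ).
Areal scale = k² = sec²φ = 1/cos²(67.8°) = 1/0.3778² = 7.005.
True area = apparent / (areal scale) = 204000 / 7.005 ≈ 29100 km².

29100 km²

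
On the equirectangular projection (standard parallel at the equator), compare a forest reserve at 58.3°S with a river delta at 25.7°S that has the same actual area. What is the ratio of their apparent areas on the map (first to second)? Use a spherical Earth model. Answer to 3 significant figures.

For the equirectangular projection with φ₀ = 0 (plate carrée), h = 1 along meridians and k = sec φ along parallels.
Areal scale at 58.3°: h·k = 1.000 × 1.903 = 1.903.
Areal scale at 25.7°: h·k = 1.000 × 1.110 = 1.110.
Ratio = 1.903/1.110 ≈ 1.71.

1.71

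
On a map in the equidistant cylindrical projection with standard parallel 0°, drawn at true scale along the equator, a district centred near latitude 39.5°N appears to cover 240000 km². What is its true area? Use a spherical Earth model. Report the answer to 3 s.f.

185000 km²

For the equirectangular projection with φ₀ = 0 (plate carrée), h = 1 along meridians and k = sec φ along parallels.
Areal scale = h·k = 1 × sec φ; at 39.5°, h = 1.000, k = 1.296, so h·k = 1.296.
True area = apparent / (areal scale) = 240000 / 1.296 ≈ 185000 km².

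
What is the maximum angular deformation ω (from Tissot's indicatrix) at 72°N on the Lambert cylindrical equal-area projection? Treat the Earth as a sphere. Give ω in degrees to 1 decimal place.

111.3°

The Lambert cylindrical equal-area projection is the cylindrical equal-area projection with its standard parallel at the equator (φ₀ = 0). Cylindrical equal-area (φ₀ = 0°): h = cos φ / cos 0° along meridians, k = cos 0° / cos φ along parallels; h·k = 1.
At 72°: h = 0.3090, k = 3.236; principal scales a = 3.236, b = 0.3090.
sin(ω/2) = (a − b)/(a + b) = 2.927/3.545 = 0.8257, so ω = 2 arcsin(0.8257) ≈ 111.3°.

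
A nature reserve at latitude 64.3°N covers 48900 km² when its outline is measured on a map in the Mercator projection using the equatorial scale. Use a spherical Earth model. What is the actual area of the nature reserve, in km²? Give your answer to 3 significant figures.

9200 km²

The Mercator projection is conformal; its linear scale factor is the same in every direction and equals sec φ = 1/cos φ.
Areal scale = k² = sec²φ = 1/cos²(64.3°) = 1/0.4337² = 5.317.
True area = apparent / (areal scale) = 48900 / 5.317 ≈ 9200 km².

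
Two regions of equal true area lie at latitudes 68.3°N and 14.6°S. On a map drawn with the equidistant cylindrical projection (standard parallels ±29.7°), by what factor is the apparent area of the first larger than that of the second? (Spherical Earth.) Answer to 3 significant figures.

The equidistant cylindrical projection with φ₀ = 29.7° has h = 1 (meridians true) and k = cos φ₀ / cos φ along parallels.
Areal scale at 68.3°: h·k = 1.000 × 2.349 = 2.349.
Areal scale at 14.6°: h·k = 1.000 × 0.8976 = 0.8976.
Ratio = 2.349/0.8976 ≈ 2.62.

2.62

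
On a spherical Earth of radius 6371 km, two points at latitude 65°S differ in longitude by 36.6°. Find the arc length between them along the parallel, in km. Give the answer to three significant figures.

1720 km

Arc length along a parallel = R cos φ · Δλ (with Δλ in radians).
= 6371 × cos 65° × (36.6° × π/180) = 6371 × 0.4226 × 0.6388 ≈ 1720 km.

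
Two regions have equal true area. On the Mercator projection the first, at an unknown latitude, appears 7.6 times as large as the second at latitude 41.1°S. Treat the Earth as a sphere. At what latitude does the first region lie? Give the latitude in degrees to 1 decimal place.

For equal true areas on Mercator, apparent areas scale as sec²φ, so the ratio is cos²φ₂ / cos²φ₁.
cos²φ₂ / cos²φ₁ = 7.6  ⇒  cos φ₁ = cos 41.1° / √7.6 = 0.7536/2.757 = 0.2733.
φ₁ = arccos(0.2733) ≈ 74.1°.

74.1°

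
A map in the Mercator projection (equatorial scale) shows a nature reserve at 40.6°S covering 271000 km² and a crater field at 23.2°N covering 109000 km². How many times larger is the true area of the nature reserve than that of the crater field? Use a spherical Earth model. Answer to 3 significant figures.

On Mercator the areal scale is sec²φ, so true area = apparent × cos²φ.
True area of nature reserve: 271000 × cos²(40.6°) = 271000 × 0.5765 = 156200 km².
True area of crater field: 109000 × cos²(23.2°) = 109000 × 0.8448 = 92080 km².
Ratio = 156200 / 92080 ≈ 1.70.

1.70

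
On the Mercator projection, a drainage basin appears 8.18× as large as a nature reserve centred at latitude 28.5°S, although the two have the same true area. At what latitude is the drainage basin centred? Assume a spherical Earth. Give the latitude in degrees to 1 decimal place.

On Mercator, (apparent₁)/(apparent₂) = sec²φ₁ / sec²φ₂ when true areas are equal.
cos²φ₂ / cos²φ₁ = 8.18  ⇒  cos φ₁ = cos 28.5° / √8.18 = 0.8788/2.860 = 0.3073.
φ₁ = arccos(0.3073) ≈ 72.1°.

72.1°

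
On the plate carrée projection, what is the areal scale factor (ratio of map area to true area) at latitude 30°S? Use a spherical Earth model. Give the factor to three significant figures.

Plate carrée maps x = Rλ, y = Rφ. The meridian scale is h = 1 and the parallel scale is k = 1/cos φ = sec φ.
Areal scale = h·k = 1 × sec φ; at 30°, h = 1.000, k = 1.155, so h·k = 1.155.

1.15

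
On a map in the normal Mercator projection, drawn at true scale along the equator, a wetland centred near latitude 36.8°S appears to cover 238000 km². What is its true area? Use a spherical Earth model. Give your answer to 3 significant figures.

The Mercator projection is conformal; its linear scale factor is the same in every direction and equals sec φ = 1/cos φ.
Areal scale = k² = sec²φ = 1/cos²(36.8°) = 1/0.8007² = 1.560.
True area = apparent / (areal scale) = 238000 / 1.560 ≈ 153000 km².

153000 km²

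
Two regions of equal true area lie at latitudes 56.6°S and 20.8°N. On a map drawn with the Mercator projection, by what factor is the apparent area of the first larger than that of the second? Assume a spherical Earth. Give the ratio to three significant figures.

2.88

Mercator is conformal with k = sec φ, so areal scale = k² = sec²φ.
At 56.6°: sec²(56.6°) = 1/0.5505² = 3.300.
At 20.8°: sec²(20.8°) = 1/0.9348² = 1.144.
Ratio = 3.300/1.144 = cos²(20.8°)/cos²(56.6°) ≈ 2.88.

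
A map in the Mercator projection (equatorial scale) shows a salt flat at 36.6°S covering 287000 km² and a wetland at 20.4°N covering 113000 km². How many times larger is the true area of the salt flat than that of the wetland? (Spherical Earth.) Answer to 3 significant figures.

Since Mercator area scale is 1/cos²φ, the true area equals the apparent area multiplied by cos²φ.
True area of salt flat: 287000 × cos²(36.6°) = 287000 × 0.6445 = 185000 km².
True area of wetland: 113000 × cos²(20.4°) = 113000 × 0.8785 = 99270 km².
Ratio = 185000 / 99270 ≈ 1.86.

1.86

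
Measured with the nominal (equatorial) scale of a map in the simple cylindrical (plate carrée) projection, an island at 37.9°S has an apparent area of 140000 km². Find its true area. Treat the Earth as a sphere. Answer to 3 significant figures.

In the plate carrée (x = Rλ, y = Rφ), meridians are true-scale (h = 1) and parallels are stretched by k = sec φ.
Areal scale = h·k = 1 × sec φ; at 37.9°, h = 1.000, k = 1.267, so h·k = 1.267.
True area = apparent / (areal scale) = 140000 / 1.267 ≈ 110000 km².

110000 km²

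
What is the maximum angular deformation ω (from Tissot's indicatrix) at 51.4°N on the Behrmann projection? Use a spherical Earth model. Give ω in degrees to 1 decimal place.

36.9°

Behrmann is a cylindrical equal-area projection with standard parallels at ±30°. A cylindrical equal-area projection with standard parallel φ₀ has meridian scale h = cos φ / cos φ₀ and parallel scale k = cos φ₀ / cos φ (so areas are preserved, h·k = 1).
At 51.4°: h = 0.7204, k = 1.388; principal scales a = 1.388, b = 0.7204.
sin(ω/2) = (a − b)/(a + b) = 0.6677/2.109 = 0.3167, so ω = 2 arcsin(0.3167) ≈ 36.9°.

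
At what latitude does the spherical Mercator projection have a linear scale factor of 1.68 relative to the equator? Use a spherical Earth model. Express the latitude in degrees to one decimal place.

53.5°

Mercator scale is k = sec φ = 1/cos φ.
1/cos φ = 1.68  ⇒  cos φ = 0.5952  ⇒  φ = arccos(0.5952) ≈ 53.5°.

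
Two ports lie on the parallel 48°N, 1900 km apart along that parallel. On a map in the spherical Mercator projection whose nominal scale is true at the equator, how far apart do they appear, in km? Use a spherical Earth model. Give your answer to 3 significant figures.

2840 km

For Mercator, h = k = sec φ (a conformal cylindrical projection has a single point scale, 1/cos φ).
Along the parallel, k = sec 48° = 1/0.6691 = 1.494.
Map distance = 1900 × 1.494 ≈ 2840 km.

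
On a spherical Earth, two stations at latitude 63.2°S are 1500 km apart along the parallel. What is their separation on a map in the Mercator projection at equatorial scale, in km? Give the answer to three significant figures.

Mercator is conformal, so the point scale is isotropic: h = k = sec φ = 1/cos φ.
Along the parallel, k = sec 63.2° = 1/0.4509 = 2.218.
Map distance = 1500 × 2.218 ≈ 3330 km.

3330 km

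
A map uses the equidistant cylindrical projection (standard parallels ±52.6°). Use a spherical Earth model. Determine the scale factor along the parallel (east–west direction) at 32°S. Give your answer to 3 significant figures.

The equidistant cylindrical projection with φ₀ = 52.6° has h = 1 (meridians true) and k = cos φ₀ / cos φ along parallels.
k = cos 52.6° / cos 32° = 0.6074/0.8480 = 0.7162.

0.716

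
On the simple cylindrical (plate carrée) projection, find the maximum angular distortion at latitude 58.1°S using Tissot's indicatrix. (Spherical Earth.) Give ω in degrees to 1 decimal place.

35.9°

Plate carrée maps x = Rλ, y = Rφ. The meridian scale is h = 1 and the parallel scale is k = 1/cos φ = sec φ.
At 58.1°: h = 1.000, k = 1.892; principal scales a = 1.892, b = 1.000.
sin(ω/2) = (a − b)/(a + b) = 0.8924/2.892 = 0.3085, so ω = 2 arcsin(0.3085) ≈ 35.9°.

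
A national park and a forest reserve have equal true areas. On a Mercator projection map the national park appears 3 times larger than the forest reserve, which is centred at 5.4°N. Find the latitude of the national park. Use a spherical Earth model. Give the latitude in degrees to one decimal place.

54.9°

For equal true areas on Mercator, apparent areas scale as sec²φ, so the ratio is cos²φ₂ / cos²φ₁.
cos²φ₂ / cos²φ₁ = 3  ⇒  cos φ₁ = cos 5.4° / √3 = 0.9956/1.732 = 0.5748.
φ₁ = arccos(0.5748) ≈ 54.9°.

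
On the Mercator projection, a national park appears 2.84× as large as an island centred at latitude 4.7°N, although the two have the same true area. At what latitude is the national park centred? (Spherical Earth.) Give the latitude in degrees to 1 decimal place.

53.7°

For equal true areas on Mercator, apparent areas scale as sec²φ, so the ratio is cos²φ₂ / cos²φ₁.
cos²φ₂ / cos²φ₁ = 2.84  ⇒  cos φ₁ = cos 4.7° / √2.84 = 0.9966/1.685 = 0.5914.
φ₁ = arccos(0.5914) ≈ 53.7°.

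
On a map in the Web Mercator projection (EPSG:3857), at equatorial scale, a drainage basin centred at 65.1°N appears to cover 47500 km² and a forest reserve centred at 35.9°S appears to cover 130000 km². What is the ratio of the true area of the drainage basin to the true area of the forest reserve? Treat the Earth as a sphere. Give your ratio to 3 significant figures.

On Mercator the areal scale is sec²φ, so true area = apparent × cos²φ.
True area of drainage basin: 47500 × cos²(65.1°) = 47500 × 0.1773 = 8420 km².
True area of forest reserve: 130000 × cos²(35.9°) = 130000 × 0.6562 = 85300 km².
Ratio = 8420 / 85300 ≈ 0.0987.

0.0987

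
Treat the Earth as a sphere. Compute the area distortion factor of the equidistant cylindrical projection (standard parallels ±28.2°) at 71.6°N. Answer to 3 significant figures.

2.79

In the equirectangular projection with standard parallel φ₀ = 28.2° (x = Rλ cos φ₀, y = Rφ), meridians are true-scale (h = 1) and the parallel scale is k = cos φ₀ / cos φ.
Areal scale = h·k = 1 × cos φ₀ / cos φ; at 71.6°, h = 1.000, k = 2.792, so h·k = 2.792.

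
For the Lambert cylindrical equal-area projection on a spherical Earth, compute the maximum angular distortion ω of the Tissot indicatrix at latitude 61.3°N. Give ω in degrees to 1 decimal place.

The Lambert cylindrical equal-area projection is the cylindrical equal-area projection with its standard parallel at the equator (φ₀ = 0). For cylindrical equal-area with standard parallel φ₀, h = cos φ / cos φ₀ and k = cos φ₀ / cos φ, so h·k = 1.
At 61.3°: h = 0.4802, k = 2.082; principal scales a = 2.082, b = 0.4802.
sin(ω/2) = (a − b)/(a + b) = 1.602/2.563 = 0.6252, so ω = 2 arcsin(0.6252) ≈ 77.4°.

77.4°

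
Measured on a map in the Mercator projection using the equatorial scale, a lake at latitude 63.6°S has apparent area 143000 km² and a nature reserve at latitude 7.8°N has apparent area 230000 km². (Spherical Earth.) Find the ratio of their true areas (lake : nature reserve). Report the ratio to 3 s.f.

0.125

Mercator's areal exaggeration is sec²φ; hence true area = (apparent area) · cos²φ.
True area of lake: 143000 × cos²(63.6°) = 143000 × 0.1977 = 28270 km².
True area of nature reserve: 230000 × cos²(7.8°) = 230000 × 0.9816 = 225800 km².
Ratio = 28270 / 225800 ≈ 0.125.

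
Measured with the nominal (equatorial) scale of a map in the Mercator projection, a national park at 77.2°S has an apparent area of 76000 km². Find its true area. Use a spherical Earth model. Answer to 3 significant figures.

The Mercator projection is conformal; its linear scale factor is the same in every direction and equals sec φ = 1/cos φ.
Areal scale = k² = sec²φ = 1/cos²(77.2°) = 1/0.2215² = 20.37.
True area = apparent / (areal scale) = 76000 / 20.37 ≈ 3730 km².

3730 km²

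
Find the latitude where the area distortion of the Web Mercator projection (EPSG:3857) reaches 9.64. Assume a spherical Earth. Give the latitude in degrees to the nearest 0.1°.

71.2°

Mercator areal scale is sec²φ.
sec²φ = 9.64  ⇒  cos²φ = 0.1037  ⇒  cos φ = 0.3221.
φ = arccos(0.3221) ≈ 71.2°.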